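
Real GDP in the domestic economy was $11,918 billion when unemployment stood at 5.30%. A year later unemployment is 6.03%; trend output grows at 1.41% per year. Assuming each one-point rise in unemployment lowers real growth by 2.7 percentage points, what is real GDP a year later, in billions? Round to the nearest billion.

$11,851 billion

Δu = 6.03 - 5.3 = 0.73 points.
Okun's law (growth form): g_Y = g_Y* - β × Δu = 1.41 - 2.7 × (0.73) = 1.41 - 1.971 = -0.561%.
Real GDP in the next year = 11918 × (1 - 0.561/100) = 11918 × 0.99439 ≈ 11851 billion.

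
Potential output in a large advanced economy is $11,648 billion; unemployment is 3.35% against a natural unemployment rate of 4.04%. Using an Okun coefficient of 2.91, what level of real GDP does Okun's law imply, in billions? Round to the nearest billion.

$11,882 billion

Unemployment gap = 3.35 - 4.04 = -0.69 points, so the output gap is -2.91 × (-0.69) = 2.0079%.
Actual GDP = 11648 × (1 + 2.0079/100) = 11648 × 1.020079 ≈ 11882 billion.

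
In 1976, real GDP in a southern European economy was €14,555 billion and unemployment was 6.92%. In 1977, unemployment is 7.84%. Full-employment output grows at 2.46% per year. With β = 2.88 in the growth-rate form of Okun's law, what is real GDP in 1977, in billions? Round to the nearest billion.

€14,527 billion

Δu = 7.84 - 6.92 = 0.92 points.
Okun's law (growth form): g_Y = g_Y* - β × Δu = 2.46 - 2.88 × (0.92) = 2.46 - 2.6496 = -0.1896%.
Real GDP in the next year = 14555 × (1 - 0.1896/100) = 14555 × 0.998104 ≈ 14527 billion.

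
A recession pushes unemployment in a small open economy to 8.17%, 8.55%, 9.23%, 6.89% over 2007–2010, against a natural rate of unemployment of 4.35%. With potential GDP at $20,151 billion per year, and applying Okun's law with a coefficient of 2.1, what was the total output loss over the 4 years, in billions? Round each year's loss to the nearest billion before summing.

Year 2007: gap = -2.1 × (8.17 - 4.35) = -8.022%, loss ≈ 20151 × 8.022/100 ≈ 1617.
Year 2008: gap = -2.1 × (8.55 - 4.35) = -8.82%, loss ≈ 20151 × 8.82/100 ≈ 1777.
Year 2009: gap = -2.1 × (9.23 - 4.35) = -10.248%, loss ≈ 20151 × 10.248/100 ≈ 2065.
Year 2010: gap = -2.1 × (6.89 - 4.35) = -5.334%, loss ≈ 20151 × 5.334/100 ≈ 1075.
Total lost output = 1617 + 1777 + 2065 + 1075 = 6534 billion.

$6,534 billion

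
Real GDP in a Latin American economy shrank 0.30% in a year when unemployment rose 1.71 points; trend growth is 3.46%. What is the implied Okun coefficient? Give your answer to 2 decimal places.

Growth form: g_Y = g_Y* - β × Δu, so β = (g_Y* - g_Y)/Δu.
β = (3.46 + 0.3)/1.71 = 3.76/1.71 = 2.20.

β ≈ 2.20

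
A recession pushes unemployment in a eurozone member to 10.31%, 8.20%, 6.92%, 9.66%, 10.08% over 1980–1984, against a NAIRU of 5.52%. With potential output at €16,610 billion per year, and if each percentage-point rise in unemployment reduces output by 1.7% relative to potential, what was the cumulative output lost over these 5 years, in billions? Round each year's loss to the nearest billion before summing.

Year 1980: gap = -1.7 × (10.31 - 5.52) = -8.143%, loss ≈ 16610 × 8.143/100 ≈ 1353.
Year 1981: gap = -1.7 × (8.2 - 5.52) = -4.556%, loss ≈ 16610 × 4.556/100 ≈ 757.
Year 1982: gap = -1.7 × (6.92 - 5.52) = -2.38%, loss ≈ 16610 × 2.38/100 ≈ 395.
Year 1983: gap = -1.7 × (9.66 - 5.52) = -7.038%, loss ≈ 16610 × 7.038/100 ≈ 1169.
Year 1984: gap = -1.7 × (10.08 - 5.52) = -7.752%, loss ≈ 16610 × 7.752/100 ≈ 1288.
Total lost output = 1353 + 757 + 395 + 1169 + 1288 = 4962 billion.

€4,962 billion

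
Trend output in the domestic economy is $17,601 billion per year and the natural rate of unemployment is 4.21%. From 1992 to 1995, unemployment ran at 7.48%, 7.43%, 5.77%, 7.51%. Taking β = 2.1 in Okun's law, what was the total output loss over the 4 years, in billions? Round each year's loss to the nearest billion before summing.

Year 1992: gap = -2.1 × (7.48 - 4.21) = -6.867%, loss ≈ 17601 × 6.867/100 ≈ 1209.
Year 1993: gap = -2.1 × (7.43 - 4.21) = -6.762%, loss ≈ 17601 × 6.762/100 ≈ 1190.
Year 1994: gap = -2.1 × (5.77 - 4.21) = -3.276%, loss ≈ 17601 × 3.276/100 ≈ 577.
Year 1995: gap = -2.1 × (7.51 - 4.21) = -6.93%, loss ≈ 17601 × 6.93/100 ≈ 1220.
Total lost output = 1209 + 1190 + 577 + 1220 = 4196 billion.

$4,196 billion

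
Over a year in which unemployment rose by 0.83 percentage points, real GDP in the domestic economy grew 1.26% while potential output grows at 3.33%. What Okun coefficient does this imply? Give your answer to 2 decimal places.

Growth form: g_Y = g_Y* - β × Δu, so β = (g_Y* - g_Y)/Δu.
β = (3.33 - 1.26)/0.83 = 2.07/0.83 = 2.49.

β ≈ 2.49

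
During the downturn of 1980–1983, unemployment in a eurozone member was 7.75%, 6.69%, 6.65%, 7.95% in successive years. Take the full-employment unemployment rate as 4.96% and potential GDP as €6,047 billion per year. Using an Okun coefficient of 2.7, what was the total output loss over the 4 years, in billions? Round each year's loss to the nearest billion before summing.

€1,502 billion

Year 1980: gap = -2.7 × (7.75 - 4.96) = -7.533%, loss ≈ 6047 × 7.533/100 ≈ 456.
Year 1981: gap = -2.7 × (6.69 - 4.96) = -4.671%, loss ≈ 6047 × 4.671/100 ≈ 282.
Year 1982: gap = -2.7 × (6.65 - 4.96) = -4.563%, loss ≈ 6047 × 4.563/100 ≈ 276.
Year 1983: gap = -2.7 × (7.95 - 4.96) = -8.073%, loss ≈ 6047 × 8.073/100 ≈ 488.
Total lost output = 456 + 282 + 276 + 488 = 1502 billion.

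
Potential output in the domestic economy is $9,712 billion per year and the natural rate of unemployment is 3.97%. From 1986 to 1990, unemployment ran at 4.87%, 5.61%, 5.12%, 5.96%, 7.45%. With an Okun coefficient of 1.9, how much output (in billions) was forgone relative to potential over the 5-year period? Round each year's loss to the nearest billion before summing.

Year 1986: gap = -1.9 × (4.87 - 3.97) = -1.71%, loss ≈ 9712 × 1.71/100 ≈ 166.
Year 1987: gap = -1.9 × (5.61 - 3.97) = -3.116%, loss ≈ 9712 × 3.116/100 ≈ 303.
Year 1988: gap = -1.9 × (5.12 - 3.97) = -2.185%, loss ≈ 9712 × 2.185/100 ≈ 212.
Year 1989: gap = -1.9 × (5.96 - 3.97) = -3.781%, loss ≈ 9712 × 3.781/100 ≈ 367.
Year 1990: gap = -1.9 × (7.45 - 3.97) = -6.612%, loss ≈ 9712 × 6.612/100 ≈ 642.
Total lost output = 166 + 303 + 212 + 367 + 642 = 1690 billion.

$1,690 billion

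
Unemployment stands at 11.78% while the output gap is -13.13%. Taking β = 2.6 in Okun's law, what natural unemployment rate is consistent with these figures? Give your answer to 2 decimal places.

From Okun's law, u - u* = -(output gap)/β = -(-13.13)/2.6 = 5.05 points.
So u* = 11.78 - 5.05 = 6.73%.

6.73%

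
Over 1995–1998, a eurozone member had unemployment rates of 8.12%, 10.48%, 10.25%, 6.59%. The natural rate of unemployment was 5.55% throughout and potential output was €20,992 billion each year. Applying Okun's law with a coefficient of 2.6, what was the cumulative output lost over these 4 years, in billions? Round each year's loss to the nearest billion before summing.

Year 1995: gap = -2.6 × (8.12 - 5.55) = -6.682%, loss ≈ 20992 × 6.682/100 ≈ 1403.
Year 1996: gap = -2.6 × (10.48 - 5.55) = -12.818%, loss ≈ 20992 × 12.818/100 ≈ 2691.
Year 1997: gap = -2.6 × (10.25 - 5.55) = -12.22%, loss ≈ 20992 × 12.22/100 ≈ 2565.
Year 1998: gap = -2.6 × (6.59 - 5.55) = -2.704%, loss ≈ 20992 × 2.704/100 ≈ 568.
Total lost output = 1403 + 2691 + 2565 + 568 = 7227 billion.

€7,227 billion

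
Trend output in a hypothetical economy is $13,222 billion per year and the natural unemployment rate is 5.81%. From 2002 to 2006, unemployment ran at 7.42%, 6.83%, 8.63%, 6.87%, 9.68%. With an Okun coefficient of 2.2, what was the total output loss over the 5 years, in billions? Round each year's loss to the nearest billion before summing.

Year 2002: gap = -2.2 × (7.42 - 5.81) = -3.542%, loss ≈ 13222 × 3.542/100 ≈ 468.
Year 2003: gap = -2.2 × (6.83 - 5.81) = -2.244%, loss ≈ 13222 × 2.244/100 ≈ 297.
Year 2004: gap = -2.2 × (8.63 - 5.81) = -6.204%, loss ≈ 13222 × 6.204/100 ≈ 820.
Year 2005: gap = -2.2 × (6.87 - 5.81) = -2.332%, loss ≈ 13222 × 2.332/100 ≈ 308.
Year 2006: gap = -2.2 × (9.68 - 5.81) = -8.514%, loss ≈ 13222 × 8.514/100 ≈ 1126.
Total lost output = 468 + 297 + 820 + 308 + 1126 = 3019 billion.

$3,019 billion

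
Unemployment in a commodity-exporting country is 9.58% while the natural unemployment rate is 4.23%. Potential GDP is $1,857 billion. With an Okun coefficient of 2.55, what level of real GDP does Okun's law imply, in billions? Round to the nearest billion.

$1,604 billion

Unemployment gap = 9.58 - 4.23 = 5.35 points, so the output gap is -2.55 × 5.35 = -13.6425%.
Actual GDP = 1857 × (1 - 13.6425/100) = 1857 × 0.863575 ≈ 1604 billion.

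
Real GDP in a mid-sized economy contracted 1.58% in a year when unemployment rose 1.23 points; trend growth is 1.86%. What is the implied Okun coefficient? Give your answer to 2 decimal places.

Growth form: g_Y = g_Y* - β × Δu, so β = (g_Y* - g_Y)/Δu.
β = (1.86 + 1.58)/1.23 = 3.44/1.23 = 2.80.

β ≈ 2.80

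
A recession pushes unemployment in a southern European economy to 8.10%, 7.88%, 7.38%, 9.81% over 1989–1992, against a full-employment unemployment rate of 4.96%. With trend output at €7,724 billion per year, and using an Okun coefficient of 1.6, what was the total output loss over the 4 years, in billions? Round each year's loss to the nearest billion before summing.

Year 1989: gap = -1.6 × (8.1 - 4.96) = -5.024%, loss ≈ 7724 × 5.024/100 ≈ 388.
Year 1990: gap = -1.6 × (7.88 - 4.96) = -4.672%, loss ≈ 7724 × 4.672/100 ≈ 361.
Year 1991: gap = -1.6 × (7.38 - 4.96) = -3.872%, loss ≈ 7724 × 3.872/100 ≈ 299.
Year 1992: gap = -1.6 × (9.81 - 4.96) = -7.76%, loss ≈ 7724 × 7.76/100 ≈ 599.
Total lost output = 388 + 361 + 299 + 599 = 1647 billion.

€1,647 billion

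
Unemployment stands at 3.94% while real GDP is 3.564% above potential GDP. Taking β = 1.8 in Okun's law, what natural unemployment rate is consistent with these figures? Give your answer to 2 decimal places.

From Okun's law, u - u* = -(output gap)/β = -(3.564)/1.8 = -1.98 points.
So u* = 3.94 + 1.98 = 5.92%.

5.92%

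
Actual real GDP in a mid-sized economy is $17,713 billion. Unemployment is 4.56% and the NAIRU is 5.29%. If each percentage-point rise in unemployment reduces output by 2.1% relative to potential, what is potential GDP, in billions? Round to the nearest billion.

$17,446 billion

Unemployment gap = 4.56 - 5.29 = -0.73 points, so output gap = -2.1 × (-0.73) = 1.533%.
Since Y = Y* × (1 + gap/100), Y* = 17713/1.01533 ≈ 17446 billion.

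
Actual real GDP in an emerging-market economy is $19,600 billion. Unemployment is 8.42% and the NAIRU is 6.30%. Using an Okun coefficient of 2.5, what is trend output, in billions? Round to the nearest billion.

$20,697 billion

Unemployment gap = 8.42 - 6.3 = 2.12 points, so output gap = -2.5 × 2.12 = -5.3%.
Since Y = Y* × (1 + gap/100), Y* = 19600/0.947 ≈ 20697 billion.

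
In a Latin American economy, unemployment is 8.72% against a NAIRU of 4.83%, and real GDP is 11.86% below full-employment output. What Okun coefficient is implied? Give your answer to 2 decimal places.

Okun's law: output gap = -β × (u - u*).
-11.86 = -β × (8.72 - 4.83) = -β × 3.89, so β = 11.86/3.89 = 3.05.

β ≈ 3.05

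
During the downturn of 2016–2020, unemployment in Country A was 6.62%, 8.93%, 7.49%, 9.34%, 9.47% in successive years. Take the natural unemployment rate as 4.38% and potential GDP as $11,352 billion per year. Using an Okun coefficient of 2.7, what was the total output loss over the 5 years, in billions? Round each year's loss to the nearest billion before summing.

$6,115 billion

Year 2016: gap = -2.7 × (6.62 - 4.38) = -6.048%, loss ≈ 11352 × 6.048/100 ≈ 687.
Year 2017: gap = -2.7 × (8.93 - 4.38) = -12.285%, loss ≈ 11352 × 12.285/100 ≈ 1395.
Year 2018: gap = -2.7 × (7.49 - 4.38) = -8.397%, loss ≈ 11352 × 8.397/100 ≈ 953.
Year 2019: gap = -2.7 × (9.34 - 4.38) = -13.392%, loss ≈ 11352 × 13.392/100 ≈ 1520.
Year 2020: gap = -2.7 × (9.47 - 4.38) = -13.743%, loss ≈ 11352 × 13.743/100 ≈ 1560.
Total lost output = 687 + 1395 + 953 + 1520 + 1560 = 6115 billion.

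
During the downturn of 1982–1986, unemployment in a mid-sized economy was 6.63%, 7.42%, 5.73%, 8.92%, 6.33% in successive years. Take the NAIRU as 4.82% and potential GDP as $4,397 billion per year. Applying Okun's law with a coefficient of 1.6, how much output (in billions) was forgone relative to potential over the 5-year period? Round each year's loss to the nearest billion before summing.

Year 1982: gap = -1.6 × (6.63 - 4.82) = -2.896%, loss ≈ 4397 × 2.896/100 ≈ 127.
Year 1983: gap = -1.6 × (7.42 - 4.82) = -4.16%, loss ≈ 4397 × 4.16/100 ≈ 183.
Year 1984: gap = -1.6 × (5.73 - 4.82) = -1.456%, loss ≈ 4397 × 1.456/100 ≈ 64.
Year 1985: gap = -1.6 × (8.92 - 4.82) = -6.56%, loss ≈ 4397 × 6.56/100 ≈ 288.
Year 1986: gap = -1.6 × (6.33 - 4.82) = -2.416%, loss ≈ 4397 × 2.416/100 ≈ 106.
Total lost output = 127 + 183 + 64 + 288 + 106 = 768 billion.

$768 billion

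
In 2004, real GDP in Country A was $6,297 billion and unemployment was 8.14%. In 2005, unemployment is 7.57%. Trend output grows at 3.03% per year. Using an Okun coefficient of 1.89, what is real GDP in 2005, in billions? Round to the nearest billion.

$6,556 billion

Δu = 7.57 - 8.14 = -0.57 points.
Okun's law (growth form): g_Y = g_Y* - β × Δu = 3.03 - 1.89 × (-0.57) = 3.03 + 1.0773 = 4.1073%.
Real GDP in the next year = 6297 × (1 + 4.1073/100) = 6297 × 1.041073 ≈ 6556 billion.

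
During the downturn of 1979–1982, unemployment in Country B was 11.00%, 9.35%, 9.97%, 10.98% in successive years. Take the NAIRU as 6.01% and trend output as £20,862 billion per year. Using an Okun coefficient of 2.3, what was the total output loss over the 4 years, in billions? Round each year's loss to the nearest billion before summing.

Year 1979: gap = -2.3 × (11 - 6.01) = -11.477%, loss ≈ 20862 × 11.477/100 ≈ 2394.
Year 1980: gap = -2.3 × (9.35 - 6.01) = -7.682%, loss ≈ 20862 × 7.682/100 ≈ 1603.
Year 1981: gap = -2.3 × (9.97 - 6.01) = -9.108%, loss ≈ 20862 × 9.108/100 ≈ 1900.
Year 1982: gap = -2.3 × (10.98 - 6.01) = -11.431%, loss ≈ 20862 × 11.431/100 ≈ 2385.
Total lost output = 2394 + 1603 + 1900 + 2385 = 8282 billion.

£8,282 billion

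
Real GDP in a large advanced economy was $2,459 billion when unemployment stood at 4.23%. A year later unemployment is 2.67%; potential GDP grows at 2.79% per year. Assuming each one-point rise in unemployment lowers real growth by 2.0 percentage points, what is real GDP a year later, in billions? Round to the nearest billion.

$2,604 billion

Δu = 2.67 - 4.23 = -1.56 points.
Okun's law (growth form): g_Y = g_Y* - β × Δu = 2.79 - 2.0 × (-1.56) = 2.79 + 3.12 = 5.91%.
Real GDP in the next year = 2459 × (1 + 5.91/100) = 2459 × 1.0591 ≈ 2604 billion.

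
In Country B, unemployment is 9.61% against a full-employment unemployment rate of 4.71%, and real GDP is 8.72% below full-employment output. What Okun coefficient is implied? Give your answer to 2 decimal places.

Okun's law: output gap = -β × (u - u*).
-8.72 = -β × (9.61 - 4.71) = -β × 4.9, so β = 8.72/4.9 = 1.78.

β ≈ 1.78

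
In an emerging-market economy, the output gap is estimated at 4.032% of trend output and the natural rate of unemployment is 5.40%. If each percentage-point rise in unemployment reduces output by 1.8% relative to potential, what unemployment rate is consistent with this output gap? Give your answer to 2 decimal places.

From Okun's law, u - u* = -(output gap)/β = -(4.032)/1.8 = -2.24 points.
So u = 5.4 - 2.24 = 3.16%.

3.16%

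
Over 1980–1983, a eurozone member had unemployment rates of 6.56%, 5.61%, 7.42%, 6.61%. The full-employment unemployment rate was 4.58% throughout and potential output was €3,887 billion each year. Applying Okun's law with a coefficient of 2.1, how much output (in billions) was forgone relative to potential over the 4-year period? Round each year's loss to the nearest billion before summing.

Year 1980: gap = -2.1 × (6.56 - 4.58) = -4.158%, loss ≈ 3887 × 4.158/100 ≈ 162.
Year 1981: gap = -2.1 × (5.61 - 4.58) = -2.163%, loss ≈ 3887 × 2.163/100 ≈ 84.
Year 1982: gap = -2.1 × (7.42 - 4.58) = -5.964%, loss ≈ 3887 × 5.964/100 ≈ 232.
Year 1983: gap = -2.1 × (6.61 - 4.58) = -4.263%, loss ≈ 3887 × 4.263/100 ≈ 166.
Total lost output = 162 + 84 + 232 + 166 = 644 billion.

€644 billion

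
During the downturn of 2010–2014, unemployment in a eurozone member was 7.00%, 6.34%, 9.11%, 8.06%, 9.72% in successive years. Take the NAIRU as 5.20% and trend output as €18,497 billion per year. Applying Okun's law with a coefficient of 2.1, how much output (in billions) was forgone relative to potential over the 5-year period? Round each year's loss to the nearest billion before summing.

€5,528 billion

Year 2010: gap = -2.1 × (7 - 5.2) = -3.78%, loss ≈ 18497 × 3.78/100 ≈ 699.
Year 2011: gap = -2.1 × (6.34 - 5.2) = -2.394%, loss ≈ 18497 × 2.394/100 ≈ 443.
Year 2012: gap = -2.1 × (9.11 - 5.2) = -8.211%, loss ≈ 18497 × 8.211/100 ≈ 1519.
Year 2013: gap = -2.1 × (8.06 - 5.2) = -6.006%, loss ≈ 18497 × 6.006/100 ≈ 1111.
Year 2014: gap = -2.1 × (9.72 - 5.2) = -9.492%, loss ≈ 18497 × 9.492/100 ≈ 1756.
Total lost output = 699 + 443 + 1519 + 1111 + 1756 = 5528 billion.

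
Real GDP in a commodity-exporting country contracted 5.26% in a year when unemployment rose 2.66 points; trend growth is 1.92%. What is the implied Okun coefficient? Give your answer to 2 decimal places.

β ≈ 2.70

Growth form: g_Y = g_Y* - β × Δu, so β = (g_Y* - g_Y)/Δu.
β = (1.92 + 5.26)/2.66 = 7.18/2.66 = 2.70.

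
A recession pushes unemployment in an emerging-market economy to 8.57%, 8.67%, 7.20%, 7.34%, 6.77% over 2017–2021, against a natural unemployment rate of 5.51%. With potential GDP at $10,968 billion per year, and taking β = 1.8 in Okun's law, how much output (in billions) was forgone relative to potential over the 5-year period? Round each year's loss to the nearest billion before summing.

$2,172 billion

Year 2017: gap = -1.8 × (8.57 - 5.51) = -5.508%, loss ≈ 10968 × 5.508/100 ≈ 604.
Year 2018: gap = -1.8 × (8.67 - 5.51) = -5.688%, loss ≈ 10968 × 5.688/100 ≈ 624.
Year 2019: gap = -1.8 × (7.2 - 5.51) = -3.042%, loss ≈ 10968 × 3.042/100 ≈ 334.
Year 2020: gap = -1.8 × (7.34 - 5.51) = -3.294%, loss ≈ 10968 × 3.294/100 ≈ 361.
Year 2021: gap = -1.8 × (6.77 - 5.51) = -2.268%, loss ≈ 10968 × 2.268/100 ≈ 249.
Total lost output = 604 + 624 + 334 + 361 + 249 = 2172 billion.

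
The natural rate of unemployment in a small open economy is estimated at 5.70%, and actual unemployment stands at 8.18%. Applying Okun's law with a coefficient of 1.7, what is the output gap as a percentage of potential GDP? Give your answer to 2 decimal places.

-4.22%

The unemployment gap is 8.18 - 5.7 = 2.48 percentage points.
Okun's law gives an output gap of -1.7 × 2.48 = -4.216%, i.e. 4.22% below potential.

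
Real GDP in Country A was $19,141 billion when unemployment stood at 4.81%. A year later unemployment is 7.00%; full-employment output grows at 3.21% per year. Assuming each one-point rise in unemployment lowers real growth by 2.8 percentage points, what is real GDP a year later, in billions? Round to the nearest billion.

Δu = 7 - 4.81 = 2.19 points.
Okun's law (growth form): g_Y = g_Y* - β × Δu = 3.21 - 2.8 × (2.19) = 3.21 - 6.132 = -2.922%.
Real GDP in the next year = 19141 × (1 - 2.922/100) = 19141 × 0.97078 ≈ 18582 billion.

$18,582 billion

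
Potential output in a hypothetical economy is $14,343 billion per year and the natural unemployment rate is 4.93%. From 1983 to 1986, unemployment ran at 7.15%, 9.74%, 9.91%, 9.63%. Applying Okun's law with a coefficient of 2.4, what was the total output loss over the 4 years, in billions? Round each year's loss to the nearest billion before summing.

Year 1983: gap = -2.4 × (7.15 - 4.93) = -5.328%, loss ≈ 14343 × 5.328/100 ≈ 764.
Year 1984: gap = -2.4 × (9.74 - 4.93) = -11.544%, loss ≈ 14343 × 11.544/100 ≈ 1656.
Year 1985: gap = -2.4 × (9.91 - 4.93) = -11.952%, loss ≈ 14343 × 11.952/100 ≈ 1714.
Year 1986: gap = -2.4 × (9.63 - 4.93) = -11.28%, loss ≈ 14343 × 11.28/100 ≈ 1618.
Total lost output = 764 + 1656 + 1714 + 1618 = 5752 billion.

$5,752 billion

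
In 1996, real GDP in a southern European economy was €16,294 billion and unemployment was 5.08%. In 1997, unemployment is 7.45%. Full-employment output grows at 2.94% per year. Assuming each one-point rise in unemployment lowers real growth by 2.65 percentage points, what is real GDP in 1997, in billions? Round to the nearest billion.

Δu = 7.45 - 5.08 = 2.37 points.
Okun's law (growth form): g_Y = g_Y* - β × Δu = 2.94 - 2.65 × (2.37) = 2.94 - 6.2805 = -3.3405%.
Real GDP in the next year = 16294 × (1 - 3.3405/100) = 16294 × 0.966595 ≈ 15750 billion.

€15,750 billion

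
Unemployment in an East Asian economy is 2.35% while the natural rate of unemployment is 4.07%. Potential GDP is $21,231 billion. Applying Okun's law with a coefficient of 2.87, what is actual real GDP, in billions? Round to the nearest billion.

Unemployment gap = 2.35 - 4.07 = -1.72 points, so the output gap is -2.87 × (-1.72) = 4.9364%.
Actual GDP = 21231 × (1 + 4.9364/100) = 21231 × 1.049364 ≈ 22279 billion.

$22,279 billion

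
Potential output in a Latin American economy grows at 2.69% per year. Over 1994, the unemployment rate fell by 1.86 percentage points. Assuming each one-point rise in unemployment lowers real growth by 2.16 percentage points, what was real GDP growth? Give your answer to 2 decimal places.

6.71%

Growth-rate Okun's law: g_Y = g_Y* - β × Δu.
g_Y = 2.69 - 2.16 × (-1.86) = 2.69 + 4.0176 = 6.7076%, i.e. 6.71% to 2 d.p.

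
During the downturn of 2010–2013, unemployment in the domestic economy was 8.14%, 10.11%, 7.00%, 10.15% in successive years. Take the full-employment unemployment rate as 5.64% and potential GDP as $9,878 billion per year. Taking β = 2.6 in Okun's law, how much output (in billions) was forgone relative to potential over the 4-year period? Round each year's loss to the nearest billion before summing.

$3,297 billion

Year 2010: gap = -2.6 × (8.14 - 5.64) = -6.5%, loss ≈ 9878 × 6.5/100 ≈ 642.
Year 2011: gap = -2.6 × (10.11 - 5.64) = -11.622%, loss ≈ 9878 × 11.622/100 ≈ 1148.
Year 2012: gap = -2.6 × (7 - 5.64) = -3.536%, loss ≈ 9878 × 3.536/100 ≈ 349.
Year 2013: gap = -2.6 × (10.15 - 5.64) = -11.726%, loss ≈ 9878 × 11.726/100 ≈ 1158.
Total lost output = 642 + 1148 + 349 + 1158 = 3297 billion.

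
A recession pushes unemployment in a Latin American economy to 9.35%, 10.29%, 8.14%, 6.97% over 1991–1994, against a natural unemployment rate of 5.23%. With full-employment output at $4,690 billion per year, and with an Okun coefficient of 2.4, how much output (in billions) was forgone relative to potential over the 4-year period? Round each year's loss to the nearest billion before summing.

$1,558 billion

Year 1991: gap = -2.4 × (9.35 - 5.23) = -9.888%, loss ≈ 4690 × 9.888/100 ≈ 464.
Year 1992: gap = -2.4 × (10.29 - 5.23) = -12.144%, loss ≈ 4690 × 12.144/100 ≈ 570.
Year 1993: gap = -2.4 × (8.14 - 5.23) = -6.984%, loss ≈ 4690 × 6.984/100 ≈ 328.
Year 1994: gap = -2.4 × (6.97 - 5.23) = -4.176%, loss ≈ 4690 × 4.176/100 ≈ 196.
Total lost output = 464 + 570 + 328 + 196 = 1558 billion.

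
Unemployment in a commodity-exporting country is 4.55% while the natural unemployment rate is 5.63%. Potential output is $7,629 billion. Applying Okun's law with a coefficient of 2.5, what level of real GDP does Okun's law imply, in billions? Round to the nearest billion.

$7,835 billion

Unemployment gap = 4.55 - 5.63 = -1.08 points, so the output gap is -2.5 × (-1.08) = 2.7%.
Actual GDP = 7629 × (1 + 2.7/100) = 7629 × 1.027 ≈ 7835 billion.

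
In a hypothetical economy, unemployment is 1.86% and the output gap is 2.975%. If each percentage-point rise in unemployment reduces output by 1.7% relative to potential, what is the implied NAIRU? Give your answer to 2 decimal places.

From Okun's law, u - u* = -(output gap)/β = -(2.975)/1.7 = -1.75 points.
So u* = 1.86 + 1.75 = 3.61%.

3.61%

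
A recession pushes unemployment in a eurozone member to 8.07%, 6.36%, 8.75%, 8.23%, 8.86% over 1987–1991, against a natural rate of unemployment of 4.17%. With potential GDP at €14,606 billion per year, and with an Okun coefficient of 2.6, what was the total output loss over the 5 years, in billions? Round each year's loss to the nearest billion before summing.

Year 1987: gap = -2.6 × (8.07 - 4.17) = -10.14%, loss ≈ 14606 × 10.14/100 ≈ 1481.
Year 1988: gap = -2.6 × (6.36 - 4.17) = -5.694%, loss ≈ 14606 × 5.694/100 ≈ 832.
Year 1989: gap = -2.6 × (8.75 - 4.17) = -11.908%, loss ≈ 14606 × 11.908/100 ≈ 1739.
Year 1990: gap = -2.6 × (8.23 - 4.17) = -10.556%, loss ≈ 14606 × 10.556/100 ≈ 1542.
Year 1991: gap = -2.6 × (8.86 - 4.17) = -12.194%, loss ≈ 14606 × 12.194/100 ≈ 1781.
Total lost output = 1481 + 832 + 1739 + 1542 + 1781 = 7375 billion.

€7,375 billion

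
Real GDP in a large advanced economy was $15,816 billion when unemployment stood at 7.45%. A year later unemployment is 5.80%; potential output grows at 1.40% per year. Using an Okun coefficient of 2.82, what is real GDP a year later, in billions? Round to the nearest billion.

$16,773 billion

Δu = 5.8 - 7.45 = -1.65 points.
Okun's law (growth form): g_Y = g_Y* - β × Δu = 1.40 - 2.82 × (-1.65) = 1.4 + 4.653 = 6.053%.
Real GDP in the next year = 15816 × (1 + 6.053/100) = 15816 × 1.06053 ≈ 16773 billion.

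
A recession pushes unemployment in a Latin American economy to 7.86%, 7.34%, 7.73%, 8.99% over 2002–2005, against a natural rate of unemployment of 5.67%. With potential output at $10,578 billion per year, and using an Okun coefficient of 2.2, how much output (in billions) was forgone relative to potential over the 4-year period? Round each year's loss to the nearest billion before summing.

$2,151 billion

Year 2002: gap = -2.2 × (7.86 - 5.67) = -4.818%, loss ≈ 10578 × 4.818/100 ≈ 510.
Year 2003: gap = -2.2 × (7.34 - 5.67) = -3.674%, loss ≈ 10578 × 3.674/100 ≈ 389.
Year 2004: gap = -2.2 × (7.73 - 5.67) = -4.532%, loss ≈ 10578 × 4.532/100 ≈ 479.
Year 2005: gap = -2.2 × (8.99 - 5.67) = -7.304%, loss ≈ 10578 × 7.304/100 ≈ 773.
Total lost output = 510 + 389 + 479 + 773 = 2151 billion.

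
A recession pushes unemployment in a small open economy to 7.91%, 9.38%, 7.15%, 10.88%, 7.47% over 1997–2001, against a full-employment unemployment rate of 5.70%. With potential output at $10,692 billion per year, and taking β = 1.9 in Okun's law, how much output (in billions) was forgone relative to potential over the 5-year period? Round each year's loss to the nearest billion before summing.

$2,904 billion

Year 1997: gap = -1.9 × (7.91 - 5.7) = -4.199%, loss ≈ 10692 × 4.199/100 ≈ 449.
Year 1998: gap = -1.9 × (9.38 - 5.7) = -6.992%, loss ≈ 10692 × 6.992/100 ≈ 748.
Year 1999: gap = -1.9 × (7.15 - 5.7) = -2.755%, loss ≈ 10692 × 2.755/100 ≈ 295.
Year 2000: gap = -1.9 × (10.88 - 5.7) = -9.842%, loss ≈ 10692 × 9.842/100 ≈ 1052.
Year 2001: gap = -1.9 × (7.47 - 5.7) = -3.363%, loss ≈ 10692 × 3.363/100 ≈ 360.
Total lost output = 449 + 748 + 295 + 1052 + 360 = 2904 billion.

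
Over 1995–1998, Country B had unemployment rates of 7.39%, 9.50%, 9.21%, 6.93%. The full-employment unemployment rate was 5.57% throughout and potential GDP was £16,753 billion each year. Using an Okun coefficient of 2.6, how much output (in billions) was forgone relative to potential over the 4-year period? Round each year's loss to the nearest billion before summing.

Year 1995: gap = -2.6 × (7.39 - 5.57) = -4.732%, loss ≈ 16753 × 4.732/100 ≈ 793.
Year 1996: gap = -2.6 × (9.5 - 5.57) = -10.218%, loss ≈ 16753 × 10.218/100 ≈ 1712.
Year 1997: gap = -2.6 × (9.21 - 5.57) = -9.464%, loss ≈ 16753 × 9.464/100 ≈ 1586.
Year 1998: gap = -2.6 × (6.93 - 5.57) = -3.536%, loss ≈ 16753 × 3.536/100 ≈ 592.
Total lost output = 793 + 1712 + 1586 + 592 = 4683 billion.

£4,683 billion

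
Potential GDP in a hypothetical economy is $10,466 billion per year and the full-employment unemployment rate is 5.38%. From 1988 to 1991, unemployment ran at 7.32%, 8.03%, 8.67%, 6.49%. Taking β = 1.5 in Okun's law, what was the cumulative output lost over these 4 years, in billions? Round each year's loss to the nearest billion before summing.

Year 1988: gap = -1.5 × (7.32 - 5.38) = -2.91%, loss ≈ 10466 × 2.91/100 ≈ 305.
Year 1989: gap = -1.5 × (8.03 - 5.38) = -3.975%, loss ≈ 10466 × 3.975/100 ≈ 416.
Year 1990: gap = -1.5 × (8.67 - 5.38) = -4.935%, loss ≈ 10466 × 4.935/100 ≈ 516.
Year 1991: gap = -1.5 × (6.49 - 5.38) = -1.665%, loss ≈ 10466 × 1.665/100 ≈ 174.
Total lost output = 305 + 416 + 516 + 174 = 1411 billion.

$1,411 billion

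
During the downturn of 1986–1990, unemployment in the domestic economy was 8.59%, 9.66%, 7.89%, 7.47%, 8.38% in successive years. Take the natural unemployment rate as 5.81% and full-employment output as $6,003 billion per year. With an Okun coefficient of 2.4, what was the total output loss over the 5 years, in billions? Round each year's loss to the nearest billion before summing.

Year 1986: gap = -2.4 × (8.59 - 5.81) = -6.672%, loss ≈ 6003 × 6.672/100 ≈ 401.
Year 1987: gap = -2.4 × (9.66 - 5.81) = -9.24%, loss ≈ 6003 × 9.24/100 ≈ 555.
Year 1988: gap = -2.4 × (7.89 - 5.81) = -4.992%, loss ≈ 6003 × 4.992/100 ≈ 300.
Year 1989: gap = -2.4 × (7.47 - 5.81) = -3.984%, loss ≈ 6003 × 3.984/100 ≈ 239.
Year 1990: gap = -2.4 × (8.38 - 5.81) = -6.168%, loss ≈ 6003 × 6.168/100 ≈ 370.
Total lost output = 401 + 555 + 300 + 239 + 370 = 1865 billion.

$1,865 billion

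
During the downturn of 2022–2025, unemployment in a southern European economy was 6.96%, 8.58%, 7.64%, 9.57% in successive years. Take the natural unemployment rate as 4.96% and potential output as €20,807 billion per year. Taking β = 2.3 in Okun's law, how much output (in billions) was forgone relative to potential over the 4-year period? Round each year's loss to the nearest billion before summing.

€6,178 billion

Year 2022: gap = -2.3 × (6.96 - 4.96) = -4.6%, loss ≈ 20807 × 4.6/100 ≈ 957.
Year 2023: gap = -2.3 × (8.58 - 4.96) = -8.326%, loss ≈ 20807 × 8.326/100 ≈ 1732.
Year 2024: gap = -2.3 × (7.64 - 4.96) = -6.164%, loss ≈ 20807 × 6.164/100 ≈ 1283.
Year 2025: gap = -2.3 × (9.57 - 4.96) = -10.603%, loss ≈ 20807 × 10.603/100 ≈ 2206.
Total lost output = 957 + 1732 + 1283 + 2206 = 6178 billion.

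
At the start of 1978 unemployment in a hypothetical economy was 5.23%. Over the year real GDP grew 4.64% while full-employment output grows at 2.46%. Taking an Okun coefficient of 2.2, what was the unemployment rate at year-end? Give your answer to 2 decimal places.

4.24%

Growth-rate Okun's law: g_Y = g_Y* - β × Δu, so Δu = (g_Y* - g_Y)/β.
Δu = (2.46 - 4.64)/2.2 = -2.18/2.2 = -0.99 percentage points.
Year-end unemployment = 5.23 - 0.99 = 4.24%.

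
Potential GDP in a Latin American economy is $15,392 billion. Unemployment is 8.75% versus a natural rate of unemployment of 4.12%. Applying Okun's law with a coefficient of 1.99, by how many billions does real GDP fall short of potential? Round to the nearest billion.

$1,418 billion

Output gap = -1.99 × (8.75 - 4.12) = -1.99 × 4.63 = -9.2137%.
Actual GDP ≈ 15392 × 0.907863 ≈ 13974 billion, so the shortfall is 15392 - 13974 = 1418 billion.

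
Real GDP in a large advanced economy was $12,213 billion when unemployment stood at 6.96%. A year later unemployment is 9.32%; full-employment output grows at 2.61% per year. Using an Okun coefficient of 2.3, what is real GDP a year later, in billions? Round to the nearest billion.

$11,869 billion

Δu = 9.32 - 6.96 = 2.36 points.
Okun's law (growth form): g_Y = g_Y* - β × Δu = 2.61 - 2.3 × (2.36) = 2.61 - 5.428 = -2.818%.
Real GDP in the next year = 12213 × (1 - 2.818/100) = 12213 × 0.97182 ≈ 11869 billion.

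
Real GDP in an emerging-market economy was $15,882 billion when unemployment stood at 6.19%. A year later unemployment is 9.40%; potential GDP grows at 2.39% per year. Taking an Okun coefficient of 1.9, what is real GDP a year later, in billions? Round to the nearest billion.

$15,293 billion

Δu = 9.4 - 6.19 = 3.21 points.
Okun's law (growth form): g_Y = g_Y* - β × Δu = 2.39 - 1.9 × (3.21) = 2.39 - 6.099 = -3.709%.
Real GDP in the next year = 15882 × (1 - 3.709/100) = 15882 × 0.96291 ≈ 15293 billion.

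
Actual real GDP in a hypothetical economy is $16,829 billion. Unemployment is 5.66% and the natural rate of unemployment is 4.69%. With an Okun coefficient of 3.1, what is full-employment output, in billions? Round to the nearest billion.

$17,351 billion

Unemployment gap = 5.66 - 4.69 = 0.97 points, so output gap = -3.1 × 0.97 = -3.007%.
Since Y = Y* × (1 + gap/100), Y* = 16829/0.96993 ≈ 17351 billion.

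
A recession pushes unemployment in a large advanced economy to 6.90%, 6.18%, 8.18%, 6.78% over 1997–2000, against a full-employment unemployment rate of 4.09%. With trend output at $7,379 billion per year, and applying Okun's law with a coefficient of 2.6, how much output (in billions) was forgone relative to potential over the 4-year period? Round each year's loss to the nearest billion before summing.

Year 1997: gap = -2.6 × (6.9 - 4.09) = -7.306%, loss ≈ 7379 × 7.306/100 ≈ 539.
Year 1998: gap = -2.6 × (6.18 - 4.09) = -5.434%, loss ≈ 7379 × 5.434/100 ≈ 401.
Year 1999: gap = -2.6 × (8.18 - 4.09) = -10.634%, loss ≈ 7379 × 10.634/100 ≈ 785.
Year 2000: gap = -2.6 × (6.78 - 4.09) = -6.994%, loss ≈ 7379 × 6.994/100 ≈ 516.
Total lost output = 539 + 401 + 785 + 516 = 2241 billion.

$2,241 billion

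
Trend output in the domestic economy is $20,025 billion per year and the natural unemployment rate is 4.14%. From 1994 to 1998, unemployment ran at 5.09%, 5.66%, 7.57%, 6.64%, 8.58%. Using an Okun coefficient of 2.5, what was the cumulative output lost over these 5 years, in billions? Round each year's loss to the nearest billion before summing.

$6,429 billion

Year 1994: gap = -2.5 × (5.09 - 4.14) = -2.375%, loss ≈ 20025 × 2.375/100 ≈ 476.
Year 1995: gap = -2.5 × (5.66 - 4.14) = -3.8%, loss ≈ 20025 × 3.8/100 ≈ 761.
Year 1996: gap = -2.5 × (7.57 - 4.14) = -8.575%, loss ≈ 20025 × 8.575/100 ≈ 1717.
Year 1997: gap = -2.5 × (6.64 - 4.14) = -6.25%, loss ≈ 20025 × 6.25/100 ≈ 1252.
Year 1998: gap = -2.5 × (8.58 - 4.14) = -11.1%, loss ≈ 20025 × 11.1/100 ≈ 2223.
Total lost output = 476 + 761 + 1717 + 1252 + 2223 = 6429 billion.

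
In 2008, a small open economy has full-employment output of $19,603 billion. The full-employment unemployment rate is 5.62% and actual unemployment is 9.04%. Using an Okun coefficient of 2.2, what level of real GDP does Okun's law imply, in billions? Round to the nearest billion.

Unemployment gap = 9.04 - 5.62 = 3.42 points, so the output gap is -2.2 × 3.42 = -7.524%.
Actual GDP = 19603 × (1 - 7.524/100) = 19603 × 0.92476 ≈ 18128 billion.

$18,128 billion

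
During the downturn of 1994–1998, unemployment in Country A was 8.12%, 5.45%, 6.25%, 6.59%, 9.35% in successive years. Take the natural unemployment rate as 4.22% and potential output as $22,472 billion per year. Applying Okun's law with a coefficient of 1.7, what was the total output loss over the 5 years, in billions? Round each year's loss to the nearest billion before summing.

$5,601 billion

Year 1994: gap = -1.7 × (8.12 - 4.22) = -6.63%, loss ≈ 22472 × 6.63/100 ≈ 1490.
Year 1995: gap = -1.7 × (5.45 - 4.22) = -2.091%, loss ≈ 22472 × 2.091/100 ≈ 470.
Year 1996: gap = -1.7 × (6.25 - 4.22) = -3.451%, loss ≈ 22472 × 3.451/100 ≈ 776.
Year 1997: gap = -1.7 × (6.59 - 4.22) = -4.029%, loss ≈ 22472 × 4.029/100 ≈ 905.
Year 1998: gap = -1.7 × (9.35 - 4.22) = -8.721%, loss ≈ 22472 × 8.721/100 ≈ 1960.
Total lost output = 1490 + 470 + 776 + 905 + 1960 = 5601 billion.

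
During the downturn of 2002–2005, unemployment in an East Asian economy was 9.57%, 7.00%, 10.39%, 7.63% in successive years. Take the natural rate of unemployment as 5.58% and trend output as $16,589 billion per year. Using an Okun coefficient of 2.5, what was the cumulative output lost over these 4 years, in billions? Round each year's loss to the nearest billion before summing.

Year 2002: gap = -2.5 × (9.57 - 5.58) = -9.975%, loss ≈ 16589 × 9.975/100 ≈ 1655.
Year 2003: gap = -2.5 × (7 - 5.58) = -3.55%, loss ≈ 16589 × 3.55/100 ≈ 589.
Year 2004: gap = -2.5 × (10.39 - 5.58) = -12.025%, loss ≈ 16589 × 12.025/100 ≈ 1995.
Year 2005: gap = -2.5 × (7.63 - 5.58) = -5.125%, loss ≈ 16589 × 5.125/100 ≈ 850.
Total lost output = 1655 + 589 + 1995 + 850 = 5089 billion.

$5,089 billion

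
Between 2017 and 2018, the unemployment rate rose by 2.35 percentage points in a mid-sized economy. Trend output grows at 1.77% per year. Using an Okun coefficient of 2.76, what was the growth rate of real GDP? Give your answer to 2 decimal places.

Growth-rate Okun's law: g_Y = g_Y* - β × Δu.
g_Y = 1.77 - 2.76 × (2.35) = 1.77 - 6.486 = -4.716%, i.e. -4.72% to 2 d.p.

-4.72%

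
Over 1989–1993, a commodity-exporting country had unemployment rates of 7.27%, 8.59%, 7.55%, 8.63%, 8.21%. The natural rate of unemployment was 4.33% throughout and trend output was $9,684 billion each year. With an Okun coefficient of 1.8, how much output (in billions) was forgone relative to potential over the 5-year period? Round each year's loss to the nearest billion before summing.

$3,242 billion

Year 1989: gap = -1.8 × (7.27 - 4.33) = -5.292%, loss ≈ 9684 × 5.292/100 ≈ 512.
Year 1990: gap = -1.8 × (8.59 - 4.33) = -7.668%, loss ≈ 9684 × 7.668/100 ≈ 743.
Year 1991: gap = -1.8 × (7.55 - 4.33) = -5.796%, loss ≈ 9684 × 5.796/100 ≈ 561.
Year 1992: gap = -1.8 × (8.63 - 4.33) = -7.74%, loss ≈ 9684 × 7.74/100 ≈ 750.
Year 1993: gap = -1.8 × (8.21 - 4.33) = -6.984%, loss ≈ 9684 × 6.984/100 ≈ 676.
Total lost output = 512 + 743 + 561 + 750 + 676 = 3242 billion.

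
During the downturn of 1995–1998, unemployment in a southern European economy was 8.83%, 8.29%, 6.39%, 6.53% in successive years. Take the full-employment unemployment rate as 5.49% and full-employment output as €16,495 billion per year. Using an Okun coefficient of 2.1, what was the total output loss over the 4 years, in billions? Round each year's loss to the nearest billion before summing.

€2,799 billion

Year 1995: gap = -2.1 × (8.83 - 5.49) = -7.014%, loss ≈ 16495 × 7.014/100 ≈ 1157.
Year 1996: gap = -2.1 × (8.29 - 5.49) = -5.88%, loss ≈ 16495 × 5.88/100 ≈ 970.
Year 1997: gap = -2.1 × (6.39 - 5.49) = -1.89%, loss ≈ 16495 × 1.89/100 ≈ 312.
Year 1998: gap = -2.1 × (6.53 - 5.49) = -2.184%, loss ≈ 16495 × 2.184/100 ≈ 360.
Total lost output = 1157 + 970 + 312 + 360 = 2799 billion.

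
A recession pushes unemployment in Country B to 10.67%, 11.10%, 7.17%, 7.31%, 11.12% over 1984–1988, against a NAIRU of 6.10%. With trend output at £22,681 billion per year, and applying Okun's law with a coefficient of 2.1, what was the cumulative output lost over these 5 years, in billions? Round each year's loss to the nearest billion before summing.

£8,036 billion

Year 1984: gap = -2.1 × (10.67 - 6.1) = -9.597%, loss ≈ 22681 × 9.597/100 ≈ 2177.
Year 1985: gap = -2.1 × (11.1 - 6.1) = -10.5%, loss ≈ 22681 × 10.5/100 ≈ 2382.
Year 1986: gap = -2.1 × (7.17 - 6.1) = -2.247%, loss ≈ 22681 × 2.247/100 ≈ 510.
Year 1987: gap = -2.1 × (7.31 - 6.1) = -2.541%, loss ≈ 22681 × 2.541/100 ≈ 576.
Year 1988: gap = -2.1 × (11.12 - 6.1) = -10.542%, loss ≈ 22681 × 10.542/100 ≈ 2391.
Total lost output = 2177 + 2382 + 510 + 576 + 2391 = 8036 billion.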